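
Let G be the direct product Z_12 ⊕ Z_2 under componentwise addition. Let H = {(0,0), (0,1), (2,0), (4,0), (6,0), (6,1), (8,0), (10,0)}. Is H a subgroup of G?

Closure fails: (0,1) + (4,0) = (4,1) ∉ H. So H is not a subgroup.

No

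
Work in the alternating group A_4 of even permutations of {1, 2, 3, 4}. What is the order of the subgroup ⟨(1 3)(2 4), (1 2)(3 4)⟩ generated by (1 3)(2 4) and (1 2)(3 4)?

4

|⟨(1 3)(2 4)⟩| = 2 and |⟨(1 2)(3 4)⟩| = 2, so |H| is a multiple of lcm(2, 2) = 2 and divides |G| = 12.
Closing under the operation: H = {e, (1 2)(3 4), (1 3)(2 4), (1 4)(2 3)}, so |H| = 4.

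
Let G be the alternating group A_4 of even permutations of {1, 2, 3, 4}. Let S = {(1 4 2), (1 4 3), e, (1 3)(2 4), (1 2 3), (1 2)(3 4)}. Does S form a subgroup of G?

(1 4 3) ∈ S but its inverse (1 3 4) ∉ S, so S is not a subgroup.

No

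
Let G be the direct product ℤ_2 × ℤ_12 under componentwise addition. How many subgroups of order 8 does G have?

|G| = 24 and 8 | 24, so subgroups of order 8 are possible by Lagrange.
The subgroups of order 8 are: {(0,0), (0,3), (0,6), (0,9), (1,0), (1,3), (1,6), (1,9)}.
So G has 1 subgroup of order 8.

1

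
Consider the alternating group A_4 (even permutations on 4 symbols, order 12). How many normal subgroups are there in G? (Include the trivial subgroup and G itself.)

3

G has 10 subgroups. Checking conjugation-invariance by order — order 1: 1/1 normal; order 2: 0/3 normal; order 3: 0/4 normal; order 4: 1/1 normal; order 12: 1/1 normal.
Total normal subgroups: 3.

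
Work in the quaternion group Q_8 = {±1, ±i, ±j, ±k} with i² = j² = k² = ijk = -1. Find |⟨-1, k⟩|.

|⟨-1⟩| = 2 and |⟨k⟩| = 4, so |H| is a multiple of lcm(2, 4) = 4 and divides |G| = 8.
Closing under the operation: H = {1, -1, k, -k}, so |H| = 4.

4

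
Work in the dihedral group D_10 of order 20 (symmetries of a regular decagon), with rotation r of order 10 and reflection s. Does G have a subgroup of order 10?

10 | 20. A subgroup of order 10 is {e, r, r^2, r^3, r^4, r^5, r^6, r^7, r^8, r^9}.

Yes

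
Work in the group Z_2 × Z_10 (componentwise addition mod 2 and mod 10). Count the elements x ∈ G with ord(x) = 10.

12

An element (a,b) has order lcm(ord(a), ord(b)); count pairs with lcm equal to 10.
Enumerating gives 12 such elements.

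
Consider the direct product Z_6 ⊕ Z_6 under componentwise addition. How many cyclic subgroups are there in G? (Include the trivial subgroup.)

Each element a generates a cyclic subgroup ⟨a⟩; distinct elements may generate the same one (a cyclic group of order d has φ(d) generators).
Cyclic subgroups by order — order 1: 1; order 2: 3; order 3: 4; order 6: 12.
Total: 20.

20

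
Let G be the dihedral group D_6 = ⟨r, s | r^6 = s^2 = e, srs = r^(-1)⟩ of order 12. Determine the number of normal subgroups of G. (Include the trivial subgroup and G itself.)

7

G has 16 subgroups. Checking conjugation-invariance by order — order 1: 1/1 normal; order 2: 1/7 normal; order 3: 1/1 normal; order 4: 0/3 normal; order 6: 3/3 normal; order 12: 1/1 normal.
Total normal subgroups: 7.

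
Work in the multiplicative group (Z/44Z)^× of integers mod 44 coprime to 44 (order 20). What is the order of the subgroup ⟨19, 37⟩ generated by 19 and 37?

|⟨19⟩| = 10 and |⟨37⟩| = 5, so |H| is a multiple of lcm(10, 5) = 10 and divides |G| = 20.
Closing under the operation: H = {1, 5, 7, 9, 19, 25, 35, 37, 39, 43}, so |H| = 10.

10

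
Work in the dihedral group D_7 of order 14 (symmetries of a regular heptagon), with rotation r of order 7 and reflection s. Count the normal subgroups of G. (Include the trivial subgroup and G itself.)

G has 10 subgroups. Checking conjugation-invariance by order — order 1: 1/1 normal; order 2: 0/7 normal; order 7: 1/1 normal; order 14: 1/1 normal.
Total normal subgroups: 3.

3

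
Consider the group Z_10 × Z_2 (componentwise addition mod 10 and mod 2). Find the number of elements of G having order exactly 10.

12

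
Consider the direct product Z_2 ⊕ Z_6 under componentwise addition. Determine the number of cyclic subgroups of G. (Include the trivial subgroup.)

Each element a generates a cyclic subgroup ⟨a⟩; distinct elements may generate the same one (a cyclic group of order d has φ(d) generators).
Cyclic subgroups by order — order 1: 1; order 2: 3; order 3: 1; order 6: 3.
Total: 8.

8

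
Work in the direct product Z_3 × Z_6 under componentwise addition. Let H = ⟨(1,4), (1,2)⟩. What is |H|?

9

|⟨(1,4)⟩| = 3 and |⟨(1,2)⟩| = 3, so |H| is a multiple of lcm(3, 3) = 3 and divides |G| = 18.
Closing under the operation: H = {(0,0), (0,2), (0,4), (1,0), (1,2), (1,4), (2,0), (2,2), (2,4)}, so |H| = 9.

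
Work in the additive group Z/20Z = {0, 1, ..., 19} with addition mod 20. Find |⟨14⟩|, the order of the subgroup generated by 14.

10

In Z/20Z, the order of an element a is n/gcd(a, n).
gcd(14, 20) = 2, so |⟨14⟩| = 20/2 = 10.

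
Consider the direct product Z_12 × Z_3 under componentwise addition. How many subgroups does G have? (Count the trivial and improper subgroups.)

|G| = 36, so by Lagrange every subgroup order divides 36. Divisors: 1, 2, 3, 4, 6, 9, 12, 18, 36.
Subgroups by order — order 1: 1; order 2: 1; order 3: 4; order 4: 1; order 6: 4; order 9: 1; order 12: 4; order 18: 1; order 36: 1.
Total: 1 + 1 + 4 + 1 + 4 + 1 + 4 + 1 + 1 = 18.

18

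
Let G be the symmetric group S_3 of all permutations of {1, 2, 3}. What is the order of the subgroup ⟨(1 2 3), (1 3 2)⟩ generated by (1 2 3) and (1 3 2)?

3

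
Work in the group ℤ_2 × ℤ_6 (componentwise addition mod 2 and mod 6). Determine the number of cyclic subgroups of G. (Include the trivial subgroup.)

8

Group the elements of G by the cyclic subgroup they generate; each cyclic subgroup of order d accounts for φ(d) elements.
Cyclic subgroups by order — order 1: 1; order 2: 3; order 3: 1; order 6: 3.
Total: 8.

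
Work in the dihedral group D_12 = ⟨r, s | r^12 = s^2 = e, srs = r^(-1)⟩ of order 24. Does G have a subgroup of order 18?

18 does not divide |G| = 24, so by Lagrange no subgroup of order 18 exists.

No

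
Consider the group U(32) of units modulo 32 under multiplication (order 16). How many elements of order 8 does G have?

The elements of order 8 are: 3, 5, 11, 13, 19, 21, 27, 29.
That's 8.

8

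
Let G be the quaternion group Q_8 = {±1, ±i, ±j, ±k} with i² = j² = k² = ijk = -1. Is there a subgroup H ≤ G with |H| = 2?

2 | 8. A subgroup of order 2 is {1, -1}.

Yes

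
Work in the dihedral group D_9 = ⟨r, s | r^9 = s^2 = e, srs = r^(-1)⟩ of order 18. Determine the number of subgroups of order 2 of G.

9

|G| = 18 and 2 | 18, so subgroups of order 2 are possible by Lagrange.
The subgroups of order 2 are: {e, r^2s}; {e, r^3s}; {e, r^4s}; {e, r^5s}; … (9 in all).
So G has 9 subgroups of order 2.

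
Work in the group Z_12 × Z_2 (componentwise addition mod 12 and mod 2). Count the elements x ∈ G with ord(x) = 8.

An element (a,b) has order lcm(ord(a), ord(b)); count pairs with lcm equal to 8.
Enumerating gives 0 such elements.

0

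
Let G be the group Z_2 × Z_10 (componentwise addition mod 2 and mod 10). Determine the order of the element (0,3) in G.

The order of (0,3) in Z_2 × Z_10 is lcm(ord(0) in Z_2, ord(3) in Z_10).
ord(0) = 1 and ord(3) = 10, so |⟨(0,3)⟩| = lcm(1, 10) = 10.

10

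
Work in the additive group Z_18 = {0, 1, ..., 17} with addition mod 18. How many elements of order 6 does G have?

In a cyclic group of order 18, the number of elements of order d (for d | 18) is φ(d).
φ(6) = 2.

2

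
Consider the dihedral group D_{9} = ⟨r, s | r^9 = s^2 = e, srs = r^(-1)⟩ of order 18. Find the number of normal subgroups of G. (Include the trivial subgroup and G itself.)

G has 16 subgroups. Checking conjugation-invariance by order — order 1: 1/1 normal; order 2: 0/9 normal; order 3: 1/1 normal; order 6: 0/3 normal; order 9: 1/1 normal; order 18: 1/1 normal.
Total normal subgroups: 4.

4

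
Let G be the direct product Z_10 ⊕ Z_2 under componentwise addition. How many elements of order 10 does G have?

An element (a,b) has order lcm(ord(a), ord(b)); count pairs with lcm equal to 10.
Enumerating gives 12 such elements.

12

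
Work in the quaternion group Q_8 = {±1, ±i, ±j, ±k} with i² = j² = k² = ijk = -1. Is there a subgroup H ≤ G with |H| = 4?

4 | 8. A subgroup of order 4 is {1, -1, i, -i}.

Yes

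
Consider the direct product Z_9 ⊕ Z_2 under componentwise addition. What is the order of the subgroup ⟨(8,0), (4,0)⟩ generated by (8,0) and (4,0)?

|⟨(8,0)⟩| = 9 and |⟨(4,0)⟩| = 9, so |H| is a multiple of lcm(9, 9) = 9 and divides |G| = 18.
Closing under the operation: H = {(0,0), (1,0), (2,0), (3,0), (4,0), (5,0), (6,0), (7,0), (8,0)}, so |H| = 9.

9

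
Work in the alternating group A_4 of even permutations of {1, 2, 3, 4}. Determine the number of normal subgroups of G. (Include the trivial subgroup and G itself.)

G has 10 subgroups. Checking conjugation-invariance by order — order 1: 1/1 normal; order 2: 0/3 normal; order 3: 0/4 normal; order 4: 1/1 normal; order 12: 1/1 normal.
Total normal subgroups: 3.

3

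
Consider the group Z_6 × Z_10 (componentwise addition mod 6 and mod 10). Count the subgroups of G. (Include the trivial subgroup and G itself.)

|G| = 60, so by Lagrange every subgroup order divides 60. Divisors: 1, 2, 3, 4, 5, 6, 10, 12, 15, 20, 30, 60.
Subgroups by order — order 1: 1; order 2: 3; order 3: 1; order 4: 1; order 5: 1; order 6: 3; order 10: 3; order 12: 1; order 15: 1; order 20: 1; order 30: 3; order 60: 1.
Total: 1 + 3 + 1 + 1 + 1 + 3 + 3 + 1 + 1 + 1 + 3 + 1 = 20.

20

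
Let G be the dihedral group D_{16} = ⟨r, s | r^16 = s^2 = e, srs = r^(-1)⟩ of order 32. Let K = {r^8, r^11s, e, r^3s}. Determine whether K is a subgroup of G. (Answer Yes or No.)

Yes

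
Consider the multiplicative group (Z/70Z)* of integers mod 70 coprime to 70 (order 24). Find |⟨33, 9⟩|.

|⟨33⟩| = 12 and |⟨9⟩| = 6, so |H| is a multiple of lcm(12, 6) = 12 and divides |G| = 24.
Closing under the operation: H = {1, 3, 9, 11, 13, 17, 27, 29, 33, 39, 47, 51}, so |H| = 12.

12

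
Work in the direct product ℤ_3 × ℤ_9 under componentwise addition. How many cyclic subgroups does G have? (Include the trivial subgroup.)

8

A cyclic subgroup of order d is generated by each of its φ(d) elements of order d, so the cyclic subgroups of order d number (#elements of order d)/φ(d).
Cyclic subgroups by order — order 1: 1; order 3: 4; order 9: 3.
Total: 8.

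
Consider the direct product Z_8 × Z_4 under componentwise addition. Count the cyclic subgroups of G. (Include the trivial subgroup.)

14

Group the elements of G by the cyclic subgroup they generate; each cyclic subgroup of order d accounts for φ(d) elements.
Cyclic subgroups by order — order 1: 1; order 2: 3; order 4: 6; order 8: 4.
Total: 14.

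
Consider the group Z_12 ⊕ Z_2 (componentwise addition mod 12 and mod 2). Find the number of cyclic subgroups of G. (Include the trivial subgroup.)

12

A cyclic subgroup of order d is generated by each of its φ(d) elements of order d, so the cyclic subgroups of order d number (#elements of order d)/φ(d).
Cyclic subgroups by order — order 1: 1; order 2: 3; order 3: 1; order 4: 2; order 6: 3; order 12: 2.
Total: 12.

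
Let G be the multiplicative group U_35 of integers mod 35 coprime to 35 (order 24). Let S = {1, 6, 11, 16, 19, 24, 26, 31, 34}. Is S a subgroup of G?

|S| = 9 does not divide |G| = 24, so by Lagrange S is not a subgroup.

No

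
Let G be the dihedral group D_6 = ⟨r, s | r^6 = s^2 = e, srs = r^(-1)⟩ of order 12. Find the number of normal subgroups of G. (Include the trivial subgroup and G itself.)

G has 16 subgroups. Checking conjugation-invariance by order — order 1: 1/1 normal; order 2: 1/7 normal; order 3: 1/1 normal; order 4: 0/3 normal; order 6: 3/3 normal; order 12: 1/1 normal.
Total normal subgroups: 7.

7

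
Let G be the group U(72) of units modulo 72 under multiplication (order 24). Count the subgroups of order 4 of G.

7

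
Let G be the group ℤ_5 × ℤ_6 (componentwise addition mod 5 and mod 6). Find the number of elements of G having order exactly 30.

An element (a,b) has order lcm(ord(a), ord(b)); count pairs with lcm equal to 30.
Enumerating gives 8 such elements.

8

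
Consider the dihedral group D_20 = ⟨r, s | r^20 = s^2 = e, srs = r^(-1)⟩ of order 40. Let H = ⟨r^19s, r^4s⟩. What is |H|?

|⟨r^19s⟩| = 2 and |⟨r^4s⟩| = 2, so |H| is a multiple of lcm(2, 2) = 2 and divides |G| = 40.
Closing under the operation: H = {e, r^5, r^10, r^15, r^4s, r^9s, r^14s, r^19s}, so |H| = 8.

8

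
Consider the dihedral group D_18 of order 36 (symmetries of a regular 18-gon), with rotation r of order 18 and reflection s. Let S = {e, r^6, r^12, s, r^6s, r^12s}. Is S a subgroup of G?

|S| = 6 divides |G| = 36, consistent with Lagrange.
S contains the identity, every element's inverse is in S, and S is closed under ·: it is a subgroup.

Yes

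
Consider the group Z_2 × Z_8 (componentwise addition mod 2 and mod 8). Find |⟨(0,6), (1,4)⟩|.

8

|⟨(0,6)⟩| = 4 and |⟨(1,4)⟩| = 2, so |H| is a multiple of lcm(4, 2) = 4 and divides |G| = 16.
Closing under the operation: H = {(0,0), (0,2), (0,4), (0,6), (1,0), (1,2), (1,4), (1,6)}, so |H| = 8.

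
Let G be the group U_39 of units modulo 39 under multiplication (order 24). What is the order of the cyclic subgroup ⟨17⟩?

Compute successive powers of 17 mod 39: 17, 16, 38, 22, 23, 1; 17^6 ≡ 1 (mod 39).
So |⟨17⟩| = 6.

6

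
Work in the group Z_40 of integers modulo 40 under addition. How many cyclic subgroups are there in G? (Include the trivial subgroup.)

Group the elements of G by the cyclic subgroup they generate; each cyclic subgroup of order d accounts for φ(d) elements.
Cyclic subgroups by order — order 1: 1; order 2: 1; order 4: 1; order 5: 1; order 8: 1; order 10: 1; order 20: 1; order 40: 1.
Total: 8.

8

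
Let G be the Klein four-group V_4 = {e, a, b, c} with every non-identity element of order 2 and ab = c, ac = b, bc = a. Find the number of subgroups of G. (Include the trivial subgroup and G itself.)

5

|G| = 4, so by Lagrange every subgroup order divides 4. Divisors: 1, 2, 4.
Subgroups by order — order 1: 1; order 2: 3; order 4: 1.
Total: 1 + 3 + 1 = 5.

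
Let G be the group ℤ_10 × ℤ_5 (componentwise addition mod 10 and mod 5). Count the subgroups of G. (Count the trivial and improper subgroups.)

16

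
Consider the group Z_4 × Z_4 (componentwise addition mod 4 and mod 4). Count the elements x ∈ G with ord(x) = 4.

12

An element (a,b) has order lcm(ord(a), ord(b)); count pairs with lcm equal to 4.
Enumerating gives 12 such elements.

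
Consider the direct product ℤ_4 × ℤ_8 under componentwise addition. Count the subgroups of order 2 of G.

3

|G| = 32 and 2 | 32, so subgroups of order 2 are possible by Lagrange.
The subgroups of order 2 are: {(0,0), (0,4)}; {(0,0), (2,0)}; {(0,0), (2,4)}.
So G has 3 subgroups of order 2.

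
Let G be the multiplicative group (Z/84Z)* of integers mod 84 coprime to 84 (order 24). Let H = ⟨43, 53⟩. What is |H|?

12

|⟨43⟩| = 2 and |⟨53⟩| = 6, so |H| is a multiple of lcm(2, 6) = 6 and divides |G| = 24.
Closing under the operation: H = {1, 11, 23, 25, 29, 37, 43, 53, 65, 67, 71, 79}, so |H| = 12.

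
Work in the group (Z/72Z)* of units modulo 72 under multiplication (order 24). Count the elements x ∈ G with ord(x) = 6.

14

Enumerating element orders in G gives 14 elements of order 6.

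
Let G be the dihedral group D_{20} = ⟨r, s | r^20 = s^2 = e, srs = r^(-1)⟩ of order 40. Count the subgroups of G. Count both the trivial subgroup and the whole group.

48

|G| = 40, so by Lagrange every subgroup order divides 40. Divisors: 1, 2, 4, 5, 8, 10, 20, 40.
Subgroups by order — order 1: 1; order 2: 21; order 4: 11; order 5: 1; order 8: 5; order 10: 5; order 20: 3; order 40: 1.
Total: 1 + 21 + 11 + 1 + 5 + 5 + 3 + 1 = 48.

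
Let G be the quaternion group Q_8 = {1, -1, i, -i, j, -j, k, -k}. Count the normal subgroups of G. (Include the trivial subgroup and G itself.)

G has 6 subgroups. Checking conjugation-invariance by order — order 1: 1/1 normal; order 2: 1/1 normal; order 4: 3/3 normal; order 8: 1/1 normal.
Total normal subgroups: 6.

6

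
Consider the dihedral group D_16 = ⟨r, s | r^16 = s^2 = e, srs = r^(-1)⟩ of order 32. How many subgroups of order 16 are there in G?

3

|G| = 32 and 16 | 32, so subgroups of order 16 are possible by Lagrange.
The subgroups of order 16 are: {e, r, r^2, r^3, r^4, r^5, r^6, r^7, r^8, r^9, r^10, r^11, r^12, r^13, r^14, r^15}; {e, r^2, r^4, r^6, r^8, r^10, r^12, r^14, s, r^2s, r^4s, r^6s, r^8s, r^10s, r^12s, r^14s}; {e, r^2, r^4, r^6, r^8, r^10, r^12, r^14, rs, r^3s, r^5s, r^7s, r^9s, r^11s, r^13s, r^15s}.
So G has 3 subgroups of order 16.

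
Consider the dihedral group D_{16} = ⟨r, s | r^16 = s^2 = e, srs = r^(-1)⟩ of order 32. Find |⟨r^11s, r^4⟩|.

|⟨r^11s⟩| = 2 and |⟨r^4⟩| = 4, so |H| is a multiple of lcm(2, 4) = 4 and divides |G| = 32.
Closing under the operation: H = {e, r^4, r^8, r^12, r^3s, r^7s, r^11s, r^15s}, so |H| = 8.

8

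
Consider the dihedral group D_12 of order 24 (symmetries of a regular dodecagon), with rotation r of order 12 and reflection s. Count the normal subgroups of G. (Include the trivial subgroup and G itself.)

9

G has 34 subgroups. Checking conjugation-invariance by order — order 1: 1/1 normal; order 2: 1/13 normal; order 3: 1/1 normal; order 4: 1/7 normal; order 6: 1/5 normal; order 8: 0/3 normal; order 12: 3/3 normal; order 24: 1/1 normal.
Total normal subgroups: 9.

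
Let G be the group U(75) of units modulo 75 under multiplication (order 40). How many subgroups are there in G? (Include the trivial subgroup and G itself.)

16

|G| = 40, so by Lagrange every subgroup order divides 40. Divisors: 1, 2, 4, 5, 8, 10, 20, 40.
Subgroups by order — order 1: 1; order 2: 3; order 4: 3; order 5: 1; order 8: 1; order 10: 3; order 20: 3; order 40: 1.
Total: 1 + 3 + 3 + 1 + 1 + 3 + 3 + 1 = 16.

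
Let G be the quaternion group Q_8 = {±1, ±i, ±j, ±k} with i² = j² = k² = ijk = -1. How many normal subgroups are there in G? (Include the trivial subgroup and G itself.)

G has 6 subgroups. Checking conjugation-invariance by order — order 1: 1/1 normal; order 2: 1/1 normal; order 4: 3/3 normal; order 8: 1/1 normal.
Total normal subgroups: 6.

6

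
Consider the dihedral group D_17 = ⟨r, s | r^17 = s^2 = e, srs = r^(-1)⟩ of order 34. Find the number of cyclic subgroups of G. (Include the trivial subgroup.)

19

A cyclic subgroup of order d is generated by each of its φ(d) elements of order d, so the cyclic subgroups of order d number (#elements of order d)/φ(d).
Cyclic subgroups by order — order 1: 1; order 2: 17; order 17: 1.
Total: 19.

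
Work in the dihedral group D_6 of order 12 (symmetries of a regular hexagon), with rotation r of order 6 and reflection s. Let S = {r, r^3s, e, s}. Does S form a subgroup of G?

No

r ∈ S but its inverse r^5 ∉ S, so S is not a subgroup.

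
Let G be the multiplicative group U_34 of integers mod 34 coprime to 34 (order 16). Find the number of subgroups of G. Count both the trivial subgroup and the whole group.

|G| = 16, so by Lagrange every subgroup order divides 16. Divisors: 1, 2, 4, 8, 16.
Subgroups by order — order 1: 1; order 2: 1; order 4: 1; order 8: 1; order 16: 1.
Total: 1 + 1 + 1 + 1 + 1 = 5.

5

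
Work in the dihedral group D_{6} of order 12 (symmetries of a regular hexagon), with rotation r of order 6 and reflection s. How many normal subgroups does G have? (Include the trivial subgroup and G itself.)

7

G has 16 subgroups. Checking conjugation-invariance by order — order 1: 1/1 normal; order 2: 1/7 normal; order 3: 1/1 normal; order 4: 0/3 normal; order 6: 3/3 normal; order 12: 1/1 normal.
Total normal subgroups: 7.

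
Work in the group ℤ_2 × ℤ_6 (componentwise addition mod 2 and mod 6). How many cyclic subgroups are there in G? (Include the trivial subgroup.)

Group the elements of G by the cyclic subgroup they generate; each cyclic subgroup of order d accounts for φ(d) elements.
Cyclic subgroups by order — order 1: 1; order 2: 3; order 3: 1; order 6: 3.
Total: 8.

8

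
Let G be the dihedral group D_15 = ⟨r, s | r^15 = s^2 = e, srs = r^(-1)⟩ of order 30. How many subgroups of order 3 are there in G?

1

|G| = 30 and 3 | 30, so subgroups of order 3 are possible by Lagrange.
The subgroups of order 3 are: {e, r^5, r^10}.
So G has 1 subgroup of order 3.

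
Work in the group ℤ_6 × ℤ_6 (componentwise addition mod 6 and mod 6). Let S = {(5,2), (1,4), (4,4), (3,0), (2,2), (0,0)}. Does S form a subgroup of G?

|S| = 6 divides |G| = 36, consistent with Lagrange.
S contains the identity, every element's inverse is in S, and S is closed under +: it is a subgroup.
In fact S = ⟨(5,2)⟩.

Yes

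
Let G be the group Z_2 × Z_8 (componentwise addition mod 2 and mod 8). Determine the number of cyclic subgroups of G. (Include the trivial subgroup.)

8

A cyclic subgroup of order d is generated by each of its φ(d) elements of order d, so the cyclic subgroups of order d number (#elements of order d)/φ(d).
Cyclic subgroups by order — order 1: 1; order 2: 3; order 4: 2; order 8: 2.
Total: 8.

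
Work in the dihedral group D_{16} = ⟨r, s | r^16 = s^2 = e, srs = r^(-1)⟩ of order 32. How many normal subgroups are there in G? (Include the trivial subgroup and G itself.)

G has 36 subgroups. Checking conjugation-invariance by order — order 1: 1/1 normal; order 2: 1/17 normal; order 4: 1/9 normal; order 8: 1/5 normal; order 16: 3/3 normal; order 32: 1/1 normal.
Total normal subgroups: 8.

8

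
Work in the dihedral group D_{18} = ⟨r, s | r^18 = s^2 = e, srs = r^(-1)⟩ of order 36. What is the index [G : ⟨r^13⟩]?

|⟨r^13⟩| = 18 and |G| = 36.
By Lagrange, [G : H] = |G|/|H| = 36/18 = 2.

2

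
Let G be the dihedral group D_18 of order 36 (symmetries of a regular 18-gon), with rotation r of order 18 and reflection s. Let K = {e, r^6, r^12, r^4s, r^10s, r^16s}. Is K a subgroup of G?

Yes

|K| = 6 divides |G| = 36, consistent with Lagrange.
K contains the identity, every element's inverse is in K, and K is closed under ·: it is a subgroup.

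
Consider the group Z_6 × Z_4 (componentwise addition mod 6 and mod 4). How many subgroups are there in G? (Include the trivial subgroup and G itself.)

|G| = 24, so by Lagrange every subgroup order divides 24. Divisors: 1, 2, 3, 4, 6, 8, 12, 24.
Subgroups by order — order 1: 1; order 2: 3; order 3: 1; order 4: 3; order 6: 3; order 8: 1; order 12: 3; order 24: 1.
Total: 1 + 3 + 1 + 3 + 3 + 1 + 3 + 1 = 16.

16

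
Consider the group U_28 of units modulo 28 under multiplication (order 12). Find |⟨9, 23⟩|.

6

|⟨9⟩| = 3 and |⟨23⟩| = 6, so |H| is a multiple of lcm(3, 6) = 6 and divides |G| = 12.
Closing under the operation: H = {1, 9, 11, 15, 23, 25}, so |H| = 6.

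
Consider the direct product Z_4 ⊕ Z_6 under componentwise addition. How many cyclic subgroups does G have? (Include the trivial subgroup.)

12

Group the elements of G by the cyclic subgroup they generate; each cyclic subgroup of order d accounts for φ(d) elements.
Cyclic subgroups by order — order 1: 1; order 2: 3; order 3: 1; order 4: 2; order 6: 3; order 12: 2.
Total: 12.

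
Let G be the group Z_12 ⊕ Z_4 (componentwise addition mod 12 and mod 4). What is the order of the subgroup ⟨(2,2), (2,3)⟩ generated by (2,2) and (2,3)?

24

|⟨(2,2)⟩| = 6 and |⟨(2,3)⟩| = 12, so |H| is a multiple of lcm(6, 12) = 12 and divides |G| = 48.
Closing under the operation: H = {(0,0), (0,1), (0,2), (0,3), (2,0), (2,1), (2,2), (2,3), (4,0), (4,1), (4,2), (4,3), (6,0), (6,1), (6,2), (6,3), (8,0), (8,1), (8,2), (8,3), (10,0), (10,1), (10,2), (10,3)}, so |H| = 24.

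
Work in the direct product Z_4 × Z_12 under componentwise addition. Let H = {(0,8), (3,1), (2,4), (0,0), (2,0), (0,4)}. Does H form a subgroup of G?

(2,4) ∈ H but its inverse (2,8) ∉ H, so H is not a subgroup.

No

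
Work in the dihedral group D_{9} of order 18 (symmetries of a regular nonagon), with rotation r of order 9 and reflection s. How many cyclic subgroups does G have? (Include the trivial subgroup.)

12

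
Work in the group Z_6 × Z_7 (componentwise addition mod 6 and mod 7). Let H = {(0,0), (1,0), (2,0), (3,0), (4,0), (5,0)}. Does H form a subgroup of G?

|H| = 6 divides |G| = 42, consistent with Lagrange.
H contains the identity, every element's inverse is in H, and H is closed under +: it is a subgroup.
In fact H = ⟨(5,0)⟩.

Yes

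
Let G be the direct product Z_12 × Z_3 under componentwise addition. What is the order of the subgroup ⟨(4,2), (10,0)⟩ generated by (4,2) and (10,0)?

18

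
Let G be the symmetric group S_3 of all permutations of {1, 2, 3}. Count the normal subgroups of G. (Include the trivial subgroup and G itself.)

3

G has 6 subgroups. Checking conjugation-invariance by order — order 1: 1/1 normal; order 2: 0/3 normal; order 3: 1/1 normal; order 6: 1/1 normal.
Total normal subgroups: 3.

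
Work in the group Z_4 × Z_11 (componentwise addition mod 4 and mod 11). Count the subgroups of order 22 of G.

1

|G| = 44 and 22 | 44, so subgroups of order 22 are possible by Lagrange.
The subgroups of order 22 are: {(0,0), (0,1), (0,2), (0,3), (0,4), (0,5), (0,6), (0,7), (0,8), (0,9), (0,10), (2,0), (2,1), (2,2), (2,3), (2,4), (2,5), (2,6), (2,7), (2,8), (2,9), (2,10)}.
So G has 1 subgroup of order 22.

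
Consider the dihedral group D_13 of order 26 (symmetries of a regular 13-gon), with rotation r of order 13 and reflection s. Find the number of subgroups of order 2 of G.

13

|G| = 26 and 2 | 26, so subgroups of order 2 are possible by Lagrange.
The subgroups of order 2 are: {e, r^10s}; {e, r^11s}; {e, r^12s}; {e, r^2s}; … (13 in all).
So G has 13 subgroups of order 2.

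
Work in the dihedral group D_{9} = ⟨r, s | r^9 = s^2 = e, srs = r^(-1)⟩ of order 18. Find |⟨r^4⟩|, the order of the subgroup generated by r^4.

Computing powers of r^4: the smallest k with (r^4)^k = e is k = 9.

9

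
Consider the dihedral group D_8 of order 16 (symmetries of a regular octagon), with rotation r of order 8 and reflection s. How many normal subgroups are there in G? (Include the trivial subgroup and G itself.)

G has 19 subgroups. Checking conjugation-invariance by order — order 1: 1/1 normal; order 2: 1/9 normal; order 4: 1/5 normal; order 8: 3/3 normal; order 16: 1/1 normal.
Total normal subgroups: 7.

7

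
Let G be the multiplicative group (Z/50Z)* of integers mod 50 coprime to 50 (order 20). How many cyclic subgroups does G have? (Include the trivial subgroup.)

6

Group the elements of G by the cyclic subgroup they generate; each cyclic subgroup of order d accounts for φ(d) elements.
Cyclic subgroups by order — order 1: 1; order 2: 1; order 4: 1; order 5: 1; order 10: 1; order 20: 1.
Total: 6.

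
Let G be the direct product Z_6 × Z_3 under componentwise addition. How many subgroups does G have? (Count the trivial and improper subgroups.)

12

|G| = 18, so by Lagrange every subgroup order divides 18. Divisors: 1, 2, 3, 6, 9, 18.
Subgroups by order — order 1: 1; order 2: 1; order 3: 4; order 6: 4; order 9: 1; order 18: 1.
Total: 1 + 1 + 4 + 4 + 1 + 1 = 12.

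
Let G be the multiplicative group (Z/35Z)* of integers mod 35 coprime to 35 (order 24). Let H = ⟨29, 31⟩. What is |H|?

12

|⟨29⟩| = 2 and |⟨31⟩| = 6, so |H| is a multiple of lcm(2, 6) = 6 and divides |G| = 24.
Closing under the operation: H = {1, 4, 6, 9, 11, 16, 19, 24, 26, 29, 31, 34}, so |H| = 12.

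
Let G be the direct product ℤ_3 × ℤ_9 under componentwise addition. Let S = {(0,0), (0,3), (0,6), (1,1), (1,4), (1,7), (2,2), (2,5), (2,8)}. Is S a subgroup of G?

Yes

|S| = 9 divides |G| = 27, consistent with Lagrange.
S contains the identity, every element's inverse is in S, and S is closed under +: it is a subgroup.
In fact S = ⟨(1,1)⟩.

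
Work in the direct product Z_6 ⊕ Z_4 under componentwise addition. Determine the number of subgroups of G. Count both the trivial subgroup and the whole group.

16

|G| = 24, so by Lagrange every subgroup order divides 24. Divisors: 1, 2, 3, 4, 6, 8, 12, 24.
Subgroups by order — order 1: 1; order 2: 3; order 3: 1; order 4: 3; order 6: 3; order 8: 1; order 12: 3; order 24: 1.
Total: 1 + 3 + 1 + 3 + 3 + 1 + 3 + 1 = 16.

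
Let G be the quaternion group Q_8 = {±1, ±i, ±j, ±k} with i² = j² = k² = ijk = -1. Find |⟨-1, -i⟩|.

|⟨-1⟩| = 2 and |⟨-i⟩| = 4, so |H| is a multiple of lcm(2, 4) = 4 and divides |G| = 8.
Closing under the operation: H = {1, -1, i, -i}, so |H| = 4.

4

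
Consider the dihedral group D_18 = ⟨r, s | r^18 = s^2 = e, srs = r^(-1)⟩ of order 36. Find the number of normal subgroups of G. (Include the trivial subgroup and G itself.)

G has 45 subgroups. Checking conjugation-invariance by order — order 1: 1/1 normal; order 2: 1/19 normal; order 3: 1/1 normal; order 4: 0/9 normal; order 6: 1/7 normal; order 9: 1/1 normal; order 12: 0/3 normal; order 18: 3/3 normal; order 36: 1/1 normal.
Total normal subgroups: 9.

9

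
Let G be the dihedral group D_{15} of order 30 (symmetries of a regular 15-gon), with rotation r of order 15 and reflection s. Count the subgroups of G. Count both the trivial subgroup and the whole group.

28

|G| = 30, so by Lagrange every subgroup order divides 30. Divisors: 1, 2, 3, 5, 6, 10, 15, 30.
Subgroups by order — order 1: 1; order 2: 15; order 3: 1; order 5: 1; order 6: 5; order 10: 3; order 15: 1; order 30: 1.
Total: 1 + 15 + 1 + 1 + 5 + 3 + 1 + 1 = 28.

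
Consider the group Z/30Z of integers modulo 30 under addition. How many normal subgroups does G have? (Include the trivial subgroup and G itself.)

8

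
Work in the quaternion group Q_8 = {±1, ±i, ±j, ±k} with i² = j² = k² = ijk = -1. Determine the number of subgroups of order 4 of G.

3

|G| = 8 and 4 | 8, so subgroups of order 4 are possible by Lagrange.
The subgroups of order 4 are: {1, -1, i, -i}; {1, -1, j, -j}; {1, -1, k, -k}.
So G has 3 subgroups of order 4.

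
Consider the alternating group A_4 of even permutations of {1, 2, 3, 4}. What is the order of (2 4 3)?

3

Computing powers of (2 4 3): the smallest k with ((2 4 3))^k = e is k = 3.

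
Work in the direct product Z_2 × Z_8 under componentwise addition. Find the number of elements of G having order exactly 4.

4

An element (a,b) has order lcm(ord(a), ord(b)); count pairs with lcm equal to 4.
Enumerating gives 4 such elements.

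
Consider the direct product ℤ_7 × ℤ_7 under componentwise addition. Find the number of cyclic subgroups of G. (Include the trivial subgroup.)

9

Group the elements of G by the cyclic subgroup they generate; each cyclic subgroup of order d accounts for φ(d) elements.
Cyclic subgroups by order — order 1: 1; order 7: 8.
Total: 9.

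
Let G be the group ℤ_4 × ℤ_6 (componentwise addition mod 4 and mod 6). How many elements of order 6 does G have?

An element (a,b) has order lcm(ord(a), ord(b)); count pairs with lcm equal to 6.
Enumerating gives 6 such elements.

6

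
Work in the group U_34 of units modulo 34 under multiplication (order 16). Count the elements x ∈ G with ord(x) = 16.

8

The elements of order 16 are: 3, 5, 7, 11, 23, 27, 29, 31.
That's 8.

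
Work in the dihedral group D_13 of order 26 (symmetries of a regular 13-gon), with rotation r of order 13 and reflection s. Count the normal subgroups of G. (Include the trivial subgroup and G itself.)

3

G has 16 subgroups. Checking conjugation-invariance by order — order 1: 1/1 normal; order 2: 0/13 normal; order 13: 1/1 normal; order 26: 1/1 normal.
Total normal subgroups: 3.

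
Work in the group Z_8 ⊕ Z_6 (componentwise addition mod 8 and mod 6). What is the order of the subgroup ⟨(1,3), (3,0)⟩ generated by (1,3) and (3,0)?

|⟨(1,3)⟩| = 8 and |⟨(3,0)⟩| = 8, so |H| is a multiple of lcm(8, 8) = 8 and divides |G| = 48.
Closing under the operation: H = {(0,0), (0,3), (1,0), (1,3), (2,0), (2,3), (3,0), (3,3), (4,0), (4,3), (5,0), (5,3), (6,0), (6,3), (7,0), (7,3)}, so |H| = 16.

16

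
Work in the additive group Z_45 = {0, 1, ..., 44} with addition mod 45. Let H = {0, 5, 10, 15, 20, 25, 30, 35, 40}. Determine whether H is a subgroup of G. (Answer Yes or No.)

|H| = 9 divides |G| = 45, consistent with Lagrange.
H contains the identity, every element's inverse is in H, and H is closed under +: it is a subgroup.
In fact H = ⟨35⟩.

Yes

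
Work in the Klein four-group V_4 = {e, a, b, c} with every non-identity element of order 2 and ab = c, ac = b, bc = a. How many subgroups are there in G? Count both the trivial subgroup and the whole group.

5

|G| = 4, so by Lagrange every subgroup order divides 4. Divisors: 1, 2, 4.
Subgroups by order — order 1: 1; order 2: 3; order 4: 1.
Total: 1 + 3 + 1 = 5.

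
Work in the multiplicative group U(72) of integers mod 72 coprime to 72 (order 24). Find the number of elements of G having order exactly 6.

Enumerating element orders in G gives 14 elements of order 6.

14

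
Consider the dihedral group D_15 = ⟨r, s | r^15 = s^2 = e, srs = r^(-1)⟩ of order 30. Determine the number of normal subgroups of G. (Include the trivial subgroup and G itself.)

G has 28 subgroups. Checking conjugation-invariance by order — order 1: 1/1 normal; order 2: 0/15 normal; order 3: 1/1 normal; order 5: 1/1 normal; order 6: 0/5 normal; order 10: 0/3 normal; order 15: 1/1 normal; order 30: 1/1 normal.
Total normal subgroups: 5.

5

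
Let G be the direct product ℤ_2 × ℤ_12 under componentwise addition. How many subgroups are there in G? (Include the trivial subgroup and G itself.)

16

|G| = 24, so by Lagrange every subgroup order divides 24. Divisors: 1, 2, 3, 4, 6, 8, 12, 24.
Subgroups by order — order 1: 1; order 2: 3; order 3: 1; order 4: 3; order 6: 3; order 8: 1; order 12: 3; order 24: 1.
Total: 1 + 3 + 1 + 3 + 3 + 1 + 3 + 1 = 16.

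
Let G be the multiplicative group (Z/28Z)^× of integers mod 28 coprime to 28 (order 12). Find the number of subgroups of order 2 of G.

3

|G| = 12 and 2 | 12, so subgroups of order 2 are possible by Lagrange.
The subgroups of order 2 are: {1, 13}; {1, 15}; {1, 27}.
So G has 3 subgroups of order 2.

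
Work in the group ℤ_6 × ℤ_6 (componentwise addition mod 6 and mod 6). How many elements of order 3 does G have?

8

An element (a,b) has order lcm(ord(a), ord(b)); count pairs with lcm equal to 3.
Enumerating gives 8 such elements.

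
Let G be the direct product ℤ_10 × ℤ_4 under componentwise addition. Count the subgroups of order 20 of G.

3

|G| = 40 and 20 | 40, so subgroups of order 20 are possible by Lagrange.
The subgroups of order 20 are: {(0,0), (0,1), (0,2), (0,3), (2,0), (2,1), (2,2), (2,3), (4,0), (4,1), (4,2), (4,3), (6,0), (6,1), (6,2), (6,3), (8,0), (8,1), (8,2), (8,3)}; {(0,0), (0,2), (1,0), (1,2), (2,0), (2,2), (3,0), (3,2), (4,0), (4,2), (5,0), (5,2), (6,0), (6,2), (7,0), (7,2), (8,0), (8,2), (9,0), (9,2)}; {(0,0), (0,2), (1,1), (1,3), (2,0), (2,2), (3,1), (3,3), (4,0), (4,2), (5,1), (5,3), (6,0), (6,2), (7,1), (7,3), (8,0), (8,2), (9,1), (9,3)}.
So G has 3 subgroups of order 20.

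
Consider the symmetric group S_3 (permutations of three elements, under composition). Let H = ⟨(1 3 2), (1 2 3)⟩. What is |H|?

|⟨(1 3 2)⟩| = 3 and |⟨(1 2 3)⟩| = 3, so |H| is a multiple of lcm(3, 3) = 3 and divides |G| = 6.
Closing under the operation: H = {e, (1 2 3), (1 3 2)}, so |H| = 3.

3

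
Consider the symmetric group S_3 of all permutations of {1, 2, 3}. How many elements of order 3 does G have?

2

The elements of order 3 are: (1 2 3), (1 3 2).
That's 2.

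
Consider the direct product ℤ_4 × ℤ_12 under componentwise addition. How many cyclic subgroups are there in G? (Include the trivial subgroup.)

A cyclic subgroup of order d is generated by each of its φ(d) elements of order d, so the cyclic subgroups of order d number (#elements of order d)/φ(d).
Cyclic subgroups by order — order 1: 1; order 2: 3; order 3: 1; order 4: 6; order 6: 3; order 12: 6.
Total: 20.

20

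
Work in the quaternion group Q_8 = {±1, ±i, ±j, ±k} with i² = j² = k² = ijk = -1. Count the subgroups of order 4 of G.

3

|G| = 8 and 4 | 8, so subgroups of order 4 are possible by Lagrange.
The subgroups of order 4 are: {1, -1, i, -i}; {1, -1, j, -j}; {1, -1, k, -k}.
So G has 3 subgroups of order 4.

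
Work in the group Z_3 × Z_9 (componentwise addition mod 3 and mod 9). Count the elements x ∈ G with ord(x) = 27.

0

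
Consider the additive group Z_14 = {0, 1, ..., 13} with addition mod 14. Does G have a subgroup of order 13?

13 does not divide |G| = 14, so by Lagrange no subgroup of order 13 exists.

No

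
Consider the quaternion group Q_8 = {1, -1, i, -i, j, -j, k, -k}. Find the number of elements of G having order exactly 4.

6

The elements of order 4 are: i, -i, j, -j, k, -k.
That's 6.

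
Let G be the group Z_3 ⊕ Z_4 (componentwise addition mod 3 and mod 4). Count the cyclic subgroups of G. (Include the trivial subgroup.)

6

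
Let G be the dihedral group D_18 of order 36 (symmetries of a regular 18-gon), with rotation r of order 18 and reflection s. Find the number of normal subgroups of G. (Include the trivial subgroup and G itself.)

G has 45 subgroups. Checking conjugation-invariance by order — order 1: 1/1 normal; order 2: 1/19 normal; order 3: 1/1 normal; order 4: 0/9 normal; order 6: 1/7 normal; order 9: 1/1 normal; order 12: 0/3 normal; order 18: 3/3 normal; order 36: 1/1 normal.
Total normal subgroups: 9.

9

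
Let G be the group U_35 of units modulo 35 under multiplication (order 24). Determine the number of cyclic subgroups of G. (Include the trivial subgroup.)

12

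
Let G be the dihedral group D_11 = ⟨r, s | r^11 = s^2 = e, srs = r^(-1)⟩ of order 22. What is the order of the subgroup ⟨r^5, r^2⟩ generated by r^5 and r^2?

|⟨r^5⟩| = 11 and |⟨r^2⟩| = 11, so |H| is a multiple of lcm(11, 11) = 11 and divides |G| = 22.
Closing under the operation: H = {e, r, r^2, r^3, r^4, r^5, r^6, r^7, r^8, r^9, r^10}, so |H| = 11.

11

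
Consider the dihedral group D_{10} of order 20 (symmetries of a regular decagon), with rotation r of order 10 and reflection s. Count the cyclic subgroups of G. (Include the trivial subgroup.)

14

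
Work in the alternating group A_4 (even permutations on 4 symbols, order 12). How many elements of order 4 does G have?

0

No element of G has order 4 (even though 4 | 12).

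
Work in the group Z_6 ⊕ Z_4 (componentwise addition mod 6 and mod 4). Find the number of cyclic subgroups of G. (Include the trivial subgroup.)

A cyclic subgroup of order d is generated by each of its φ(d) elements of order d, so the cyclic subgroups of order d number (#elements of order d)/φ(d).
Cyclic subgroups by order — order 1: 1; order 2: 3; order 3: 1; order 4: 2; order 6: 3; order 12: 2.
Total: 12.

12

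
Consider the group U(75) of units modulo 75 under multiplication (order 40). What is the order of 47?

20

Compute successive powers of 47 mod 75: 47, 34, 23, 31, 32, 4, 38, 61, …; 47^20 ≡ 1 (mod 75).
So |⟨47⟩| = 20.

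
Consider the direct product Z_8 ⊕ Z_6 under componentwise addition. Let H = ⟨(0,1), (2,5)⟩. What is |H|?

24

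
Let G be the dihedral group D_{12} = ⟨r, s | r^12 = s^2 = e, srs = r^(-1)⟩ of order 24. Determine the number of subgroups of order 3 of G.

|G| = 24 and 3 | 24, so subgroups of order 3 are possible by Lagrange.
The subgroups of order 3 are: {e, r^4, r^8}.
So G has 1 subgroup of order 3.

1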